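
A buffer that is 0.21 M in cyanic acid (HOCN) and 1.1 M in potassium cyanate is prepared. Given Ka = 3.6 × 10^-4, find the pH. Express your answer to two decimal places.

pH = 4.16

pKa = −log(3.6 × 10^-4) = 3.444
Using pH = pKa + log([base]/[acid]) with [base]/[acid] = 1.1/0.21:
pH = 3.444 + (+0.719) = 4.16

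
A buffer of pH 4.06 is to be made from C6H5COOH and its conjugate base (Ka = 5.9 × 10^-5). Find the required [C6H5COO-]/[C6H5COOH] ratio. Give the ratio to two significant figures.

ratio = 0.68

pKa = -log(5.9 × 10^-5) = 4.229
pH = pKa + log(r) ⇒ log(r) = 4.06 − 4.229 = -0.169
r = [C6H5COO-]/[C6H5COOH] = 10^(-0.169) = 0.678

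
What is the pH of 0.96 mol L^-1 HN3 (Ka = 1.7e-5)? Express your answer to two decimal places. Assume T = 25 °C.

HN3 ⇌ N3- + H+
Ka = [H+]²/(0.96 − [H+]) = 1.7 × 10^-5
Assume [H+] ≪ 0.96: [H+] ≈ √(1.7 × 10^-5 × 0.96) = 4.04 × 10^-3 M
Check: 0.42% ionized — well under 5%, approximation valid.
pH = −log[H+] = −log(4.04 × 10^-3) = 2.39

pH = 2.39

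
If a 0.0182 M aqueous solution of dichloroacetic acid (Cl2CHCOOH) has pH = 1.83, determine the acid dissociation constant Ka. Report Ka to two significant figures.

[H+] = 10^(-1.83) = 1.48 × 10^-2 M
At equilibrium [HA] = 0.0182 − 1.48 × 10^-2 = 3.40 × 10^-3 M
Ka = [H+][A-]/[HA] = (1.48 × 10^-2)² / 3.40 × 10^-3 = 6.4 × 10^-2

Ka = 6.4 × 10^-2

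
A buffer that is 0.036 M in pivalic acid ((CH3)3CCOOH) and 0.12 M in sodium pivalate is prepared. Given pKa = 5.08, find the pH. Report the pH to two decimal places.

pH = 5.60

Using pH = pKa + log([base]/[acid]) with [base]/[acid] = 0.12/0.036:
pH = 5.08 + (+0.523) = 5.60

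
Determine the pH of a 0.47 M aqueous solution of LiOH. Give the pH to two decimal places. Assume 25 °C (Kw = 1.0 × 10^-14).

pH = 13.67

LiOH is a strong base; [OH-] = 0.47 M.
pOH = -log(0.47) = 0.33
pH = 14.00 - 0.33 = 13.67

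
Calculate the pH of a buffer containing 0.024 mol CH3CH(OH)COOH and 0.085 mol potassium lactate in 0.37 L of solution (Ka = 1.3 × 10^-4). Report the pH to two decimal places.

pH = 4.44

pKa = −log(1.3 × 10^-4) = 3.886
Henderson–Hasselbalch: pH = pKa + log([CH3CH(OH)COO-]/[CH3CH(OH)COOH]) = 3.886 + log(0.085/0.024)
pH = 3.886 + (+0.549) = 4.44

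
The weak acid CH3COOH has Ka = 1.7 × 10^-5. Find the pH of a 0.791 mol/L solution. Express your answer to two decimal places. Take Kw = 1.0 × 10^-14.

CH3COOH ⇌ CH3COO- + H+
Ka = [H+]²/(0.791 − [H+]) = 1.7 × 10^-5
Assume [H+] ≪ 0.791: [H+] ≈ √(1.7 × 10^-5 × 0.791) = 3.67 × 10^-3 M
([H+]/C₀ = 0.46% < 5%, so the approximation holds.)
pH = −log[H+] = −log(3.67 × 10^-3) = 2.44

pH = 2.44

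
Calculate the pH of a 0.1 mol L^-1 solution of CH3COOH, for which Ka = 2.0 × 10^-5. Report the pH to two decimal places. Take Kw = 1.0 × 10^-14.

pH = 2.85

CH3COOH ⇌ CH3COO- + H+
From the ICE table, Ka = [H+]²/(0.1 − [H+]) = 2.0 × 10^-5.
Neglecting [H+] in the denominator: [H+] = √(2.0 × 10^-5 × 0.1) = 1.41 × 10^-3 M
pH = −log(1.41 × 10^-3) = 2.85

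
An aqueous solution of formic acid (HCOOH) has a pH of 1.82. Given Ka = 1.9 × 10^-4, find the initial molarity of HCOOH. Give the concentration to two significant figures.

[H+] = 10^(-1.82) = 1.51 × 10^-2 M = x
Ka = x²/(C₀ − x) ⇒ C₀ = x + x²/Ka
C₀ = 1.51 × 10^-2 + (1.51 × 10^-2)²/(1.9 × 10^-4) = 1.22 M

C₀ = 1.2 M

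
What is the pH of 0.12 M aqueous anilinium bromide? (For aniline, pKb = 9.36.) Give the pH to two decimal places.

pH = 2.78

C6H5NH3+ is the conjugate acid of the weak base C6H5NH2.
Kb = 10^(−9.36) = 4.37 × 10^-10
Ka = Kw/Kb = 1.0×10^-14 / 4.37 × 10^-10 = 2.29 × 10^-5
Ka = x²/(0.12 − x) = 2.29 × 10^-5
Neglecting x in the denominator: x = √(2.29 × 10^-5 × 0.12) = 1.66 × 10^-3 M
Check: 1.4% ionized — well under 5%, approximation valid.
pH = −log(1.66 × 10^-3) = 2.78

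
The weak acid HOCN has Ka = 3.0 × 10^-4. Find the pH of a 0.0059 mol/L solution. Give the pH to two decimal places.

pH = 2.92

HOCN ⇌ OCN- + H+
From the ICE table, Ka = x²/(0.0059 − x) = 3.0 × 10^-4.
x is not negligible relative to C₀; solve x² + 0.0003·x − 1.77e-06 = 0.
x = (−Ka + √(Ka² + 4·Ka·C₀))/2 = 1.19 × 10^-3 M
pH = −log(1.19 × 10^-3) = 2.92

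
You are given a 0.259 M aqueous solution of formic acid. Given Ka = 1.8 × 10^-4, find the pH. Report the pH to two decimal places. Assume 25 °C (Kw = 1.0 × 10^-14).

pH = 2.17

HCOOH ⇌ HCOO- + H+
From the ICE table, Ka = [H+]²/(0.259 − [H+]) = 1.8 × 10^-4.
Since Ka ≪ C₀, [H+] ≈ √(Ka·C₀) = 6.83 × 10^-3 M.
Check: 2.6% ionized — well under 5%, approximation valid.
pH = −log(6.83 × 10^-3) = 2.17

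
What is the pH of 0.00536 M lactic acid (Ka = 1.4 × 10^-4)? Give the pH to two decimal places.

CH3CH(OH)COOH ⇌ CH3CH(OH)COO- + H+
Let x = [H+] at equilibrium. Ka = x²/(0.00536 − x).
x is not negligible relative to C₀; solve x² + 0.00014·x − 7.5e-07 = 0.
x = [−0.00014 + √(0.00014² + 3e-06)]/2 = 7.99 × 10^-4 M
pH = −log[H+] = −log(7.99 × 10^-4) = 3.10

pH = 3.10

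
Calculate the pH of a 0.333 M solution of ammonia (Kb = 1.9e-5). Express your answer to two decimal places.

NH3 + H2O ⇌ NH4+ + OH-
Kb = [OH-]²/(0.333 − [OH-]) = 1.9 × 10^-5
Neglecting [OH-] in the denominator: [OH-] = √(1.9 × 10^-5 × 0.333) = 2.52 × 10^-3 M
([OH-]/C₀ = 0.76% < 5%, so the approximation holds.)
pOH = −log(2.52 × 10^-3) = 2.60; pH = 14.00 − 2.60 = 11.40

pH = 11.40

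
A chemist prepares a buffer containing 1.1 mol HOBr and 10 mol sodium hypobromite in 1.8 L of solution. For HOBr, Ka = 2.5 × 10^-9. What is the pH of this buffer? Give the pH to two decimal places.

pH = 9.56

pKa = −log(2.5 × 10^-9) = 8.602
pH = pKa + log([A⁻]/[HA]) = 8.602 + log(10/1.1)
pH = 8.602 + (+0.959) = 9.56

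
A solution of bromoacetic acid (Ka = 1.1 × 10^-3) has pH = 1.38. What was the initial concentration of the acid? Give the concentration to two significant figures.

[H+] = 10^(-1.38) = 4.17 × 10^-2 M = x
Ka = x²/(C₀ − x) ⇒ C₀ = x + x²/Ka
C₀ = 4.17 × 10^-2 + (4.17 × 10^-2)²/(1.1 × 10^-3) = 1.62 M

C₀ = 1.6 M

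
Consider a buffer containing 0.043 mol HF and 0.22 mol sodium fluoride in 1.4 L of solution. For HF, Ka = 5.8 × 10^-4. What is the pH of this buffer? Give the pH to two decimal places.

pKa = −log(5.8 × 10^-4) = 3.237
Using pH = pKa + log([base]/[acid]) with [base]/[acid] = 0.22/0.043:
pH = 3.237 + (+0.709) = 3.95

pH = 3.95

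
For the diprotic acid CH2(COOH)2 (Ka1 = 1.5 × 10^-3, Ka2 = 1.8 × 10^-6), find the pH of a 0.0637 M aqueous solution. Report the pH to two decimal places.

pH = 2.04

Since Ka1 ≫ Ka2, the first ionization dominates [H+].
Ka1 = x²/(0.0637 − x) = 1.5 × 10^-3
Solving the quadratic: x = (−Ka1 + √(Ka1² + 4·Ka1·C₀))/2 = 9.05 × 10^-3 M
pH = −log(9.05 × 10^-3) = 2.04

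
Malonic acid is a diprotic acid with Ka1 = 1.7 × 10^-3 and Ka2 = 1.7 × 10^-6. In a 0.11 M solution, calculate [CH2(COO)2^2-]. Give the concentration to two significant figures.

First ionization gives [H+] ≈ [CH2(COOH)COO-] = 1.29 × 10^-2 M.
Second step: Ka2 = [H+][CH2(COO)2^2-]/[CH2(COOH)COO-] ≈ [CH2(COO)2^2-] (since [H+] ≈ [CH2(COOH)COO-]).
So [CH2(COO)2^2-] ≈ Ka2.

1.7 × 10^-6 M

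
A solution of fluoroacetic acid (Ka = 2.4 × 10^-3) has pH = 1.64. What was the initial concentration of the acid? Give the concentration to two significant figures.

[H+] = 10^(-1.64) = 2.29 × 10^-2 M = x
Ka = x²/(C₀ − x) ⇒ C₀ = x + x²/Ka
C₀ = 2.29 × 10^-2 + (2.29 × 10^-2)²/(2.4 × 10^-3) = 2.41 × 10^-1 M

C₀ = 2.4 × 10^-1 M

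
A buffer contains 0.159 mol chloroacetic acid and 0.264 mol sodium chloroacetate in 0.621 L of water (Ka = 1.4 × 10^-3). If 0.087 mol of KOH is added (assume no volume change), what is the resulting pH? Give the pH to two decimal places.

pH = 3.54

OH- converts ClCH2COOH to ClCH2COO-: ClCH2COOH → 0.072 mol, ClCH2COO- → 0.351 mol.
pKa = −log(1.4 × 10^-3) = 2.854
pH = pKa + log([A⁻]/[HA]) = 2.854 + log(0.351/0.072) = 2.854 +0.688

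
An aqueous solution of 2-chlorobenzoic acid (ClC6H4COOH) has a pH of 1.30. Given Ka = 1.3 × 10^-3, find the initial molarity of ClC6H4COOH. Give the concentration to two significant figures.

C₀ = 2.0 M

[H+] = 10^(-1.30) = 5.01 × 10^-2 M = x
Ka = x²/(C₀ − x) ⇒ C₀ = x + x²/Ka
C₀ = 5.01 × 10^-2 + (5.01 × 10^-2)²/(1.3 × 10^-3) = 1.98 M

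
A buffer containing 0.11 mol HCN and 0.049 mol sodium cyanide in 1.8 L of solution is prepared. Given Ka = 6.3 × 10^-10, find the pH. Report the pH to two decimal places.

pH = 8.85

pKa = −log(6.3 × 10^-10) = 9.201
pH = pKa + log([A⁻]/[HA]) = 9.201 + log(0.049/0.11)
pH = 9.201 + (-0.351) = 8.85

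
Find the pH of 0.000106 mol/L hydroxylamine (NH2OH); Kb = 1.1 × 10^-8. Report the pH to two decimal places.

NH2OH + H2O ⇌ NH3OH+ + OH-
From the ICE table, Kb = [OH-]²/(0.000106 − [OH-]) = 1.1 × 10^-8.
Neglecting [OH-] in the denominator: [OH-] = √(1.1 × 10^-8 × 0.000106) = 1.08 × 10^-6 M
Check: 1% ionized — well under 5%, approximation valid.
pOH = −log(1.08 × 10^-6) = 5.97; pH = 14.00 − 5.97 = 8.03

pH = 8.03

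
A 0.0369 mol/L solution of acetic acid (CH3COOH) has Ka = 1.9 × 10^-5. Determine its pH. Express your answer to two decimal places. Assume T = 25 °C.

CH3COOH ⇌ CH3COO- + H+
Ka = [H+]²/(0.0369 − [H+]) = 1.9 × 10^-5
Assume [H+] ≪ 0.0369: [H+] ≈ √(1.9 × 10^-5 × 0.0369) = 8.37 × 10^-4 M
Check: 2.3% ionized — well under 5%, approximation valid.
pH = −log[H+] = −log(8.37 × 10^-4) = 3.08

pH = 3.08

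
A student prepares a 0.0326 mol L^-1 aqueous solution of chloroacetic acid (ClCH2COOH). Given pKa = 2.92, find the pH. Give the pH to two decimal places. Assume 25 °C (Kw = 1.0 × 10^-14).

ClCH2COOH ⇌ ClCH2COO- + H+
Ka = 10^(−2.92) = 1.20 × 10^-3
Ka = x²/(0.0326 − x) = 1.20 × 10^-3
Here C₀/Ka ≈ 27.2, so the small-x approximation fails. Use the quadratic:
x = [−0.0012 + √(0.0012² + 0.000156)]/2 = 5.68 × 10^-3 M
pH = −log[H+] = −log(5.68 × 10^-3) = 2.25

pH = 2.25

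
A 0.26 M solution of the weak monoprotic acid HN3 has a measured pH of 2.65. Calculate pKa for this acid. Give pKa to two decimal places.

[H+] = 10^(-2.65) = 2.24 × 10^-3 M
At equilibrium [HA] = 0.26 − 2.24 × 10^-3 = 2.58 × 10^-1 M
Ka = [H+][A-]/[HA] = (2.24 × 10^-3)² / 2.58 × 10^-1 = 1.94 × 10^-5
pKa = -log(1.94 × 10^-5) = 4.71

pKa = 4.71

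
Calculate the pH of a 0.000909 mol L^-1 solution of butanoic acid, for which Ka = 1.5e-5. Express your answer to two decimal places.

CH3(CH2)2COOH ⇌ CH3(CH2)2COO- + H+
From the ICE table, Ka = [H+]²/(0.000909 − [H+]) = 1.5 × 10^-5.
Here C₀/Ka ≈ 60.6, so the small-[H+] approximation fails. Use the quadratic:
[H+] = [−1.5e-05 + √(1.5e-05² + 5.45e-08)]/2 = 1.10 × 10^-4 M
pH = −log(1.10 × 10^-4) = 3.96

pH = 3.96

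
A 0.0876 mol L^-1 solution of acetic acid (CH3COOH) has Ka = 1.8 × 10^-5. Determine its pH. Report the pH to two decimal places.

pH = 2.90

CH3COOH ⇌ CH3COO- + H+
From the ICE table, Ka = x²/(0.0876 − x) = 1.8 × 10^-5.
Neglecting x in the denominator: x = √(1.8 × 10^-5 × 0.0876) = 1.26 × 10^-3 M
pH = −log[H+] = −log(1.26 × 10^-3) = 2.90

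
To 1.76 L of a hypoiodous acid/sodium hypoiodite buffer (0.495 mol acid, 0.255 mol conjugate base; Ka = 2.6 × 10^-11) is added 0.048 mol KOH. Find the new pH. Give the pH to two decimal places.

OH- converts HOI to OI-: HOI → 0.447 mol, OI- → 0.303 mol.
pKa = −log(2.6 × 10^-11) = 10.585
Henderson–Hasselbalch with mole ratio 0.303/0.447: pH = 10.585 + (-0.169)

pH = 10.42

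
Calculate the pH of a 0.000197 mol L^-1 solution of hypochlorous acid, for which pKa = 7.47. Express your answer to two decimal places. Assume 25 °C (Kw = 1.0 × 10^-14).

pH = 5.59

HOCl ⇌ OCl- + H+
Ka = 10^(−7.47) = 3.39 × 10^-8
From the ICE table, Ka = [H+]²/(0.000197 − [H+]) = 3.39 × 10^-8.
Assume [H+] ≪ 0.000197: [H+] ≈ √(3.39 × 10^-8 × 0.000197) = 2.58 × 10^-6 M
([H+]/C₀ = 1.3% < 5%, so the approximation holds.)
pH = −log(2.58 × 10^-6) = 5.59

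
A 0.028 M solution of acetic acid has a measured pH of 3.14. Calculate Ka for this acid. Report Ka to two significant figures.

Ka = 1.9 × 10^-5

[H+] = 10^(-3.14) = 7.24 × 10^-4 M
At equilibrium [HA] = 0.028 − 7.24 × 10^-4 = 2.73 × 10^-2 M
Ka = [H+][A-]/[HA] = (7.24 × 10^-4)² / 2.73 × 10^-2 = 1.9 × 10^-5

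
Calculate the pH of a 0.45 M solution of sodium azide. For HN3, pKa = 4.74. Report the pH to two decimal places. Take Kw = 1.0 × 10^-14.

pH = 9.20

N3- is the conjugate base of the weak acid HN3.
Ka = 10^(−4.74) = 1.82 × 10^-5
Kb = Kw/Ka = 1.0×10^-14 / 1.82 × 10^-5 = 5.49 × 10^-10
From the ICE table, Kb = [OH-]²/(0.45 − [OH-]) = 5.49 × 10^-10.
Assume [OH-] ≪ 0.45: [OH-] ≈ √(5.49 × 10^-10 × 0.45) = 1.57 × 10^-5 M
pOH = 4.80, so pH = 14.00 − pOH = 9.20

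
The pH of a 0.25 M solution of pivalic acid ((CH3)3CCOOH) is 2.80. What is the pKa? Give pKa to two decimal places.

pKa = 5.00

[H+] = 10^(-2.80) = 1.58 × 10^-3 M
At equilibrium [HA] = 0.25 − 1.58 × 10^-3 = 2.48 × 10^-1 M
Ka = [H+][A-]/[HA] = (1.58 × 10^-3)² / 2.48 × 10^-1 = 1.01 × 10^-5
pKa = -log(1.01 × 10^-5) = 5.00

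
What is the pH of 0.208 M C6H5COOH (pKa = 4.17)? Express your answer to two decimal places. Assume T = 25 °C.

C6H5COOH ⇌ C6H5COO- + H+
Ka = 10^(−4.17) = 6.76 × 10^-5
Ka = [H+]²/(0.208 − [H+]) = 6.76 × 10^-5
Assume [H+] ≪ 0.208: [H+] ≈ √(6.76 × 10^-5 × 0.208) = 3.75 × 10^-3 M
Check: 1.8% ionized — well under 5%, approximation valid.
pH = −log(3.75 × 10^-3) = 2.43

pH = 2.43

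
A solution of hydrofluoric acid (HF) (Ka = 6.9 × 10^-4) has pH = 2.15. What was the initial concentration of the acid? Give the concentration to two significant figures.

C₀ = 8.0 × 10^-2 M

[H+] = 10^(-2.15) = 7.08 × 10^-3 M = x
Ka = x²/(C₀ − x) ⇒ C₀ = x + x²/Ka
C₀ = 7.08 × 10^-3 + (7.08 × 10^-3)²/(6.9 × 10^-4) = 7.97 × 10^-2 M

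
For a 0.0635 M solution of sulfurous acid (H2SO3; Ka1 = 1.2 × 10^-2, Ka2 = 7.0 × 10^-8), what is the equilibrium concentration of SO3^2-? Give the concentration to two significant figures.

First ionization gives [H+] ≈ [HSO3-] = 2.22 × 10^-2 M.
Second step: Ka2 = [H+][SO3^2-]/[HSO3-] ≈ [SO3^2-] (since [H+] ≈ [HSO3-]).
So [SO3^2-] ≈ Ka2.

7.0 × 10^-8 M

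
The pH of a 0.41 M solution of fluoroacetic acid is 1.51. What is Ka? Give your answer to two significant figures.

[H+] = 10^(-1.51) = 3.09 × 10^-2 M
At equilibrium [HA] = 0.41 − 3.09 × 10^-2 = 3.79 × 10^-1 M
Ka = [H+][A-]/[HA] = (3.09 × 10^-2)² / 3.79 × 10^-1 = 2.5 × 10^-3

Ka = 2.5 × 10^-3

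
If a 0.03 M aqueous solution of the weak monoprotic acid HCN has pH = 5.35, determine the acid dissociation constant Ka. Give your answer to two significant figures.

[H+] = 10^(-5.35) = 4.47 × 10^-6 M
At equilibrium [HA] = 0.03 − 4.47 × 10^-6 = 3.00 × 10^-2 M
Ka = [H+][A-]/[HA] = (4.47 × 10^-6)² / 3.00 × 10^-2 = 6.7 × 10^-10

Ka = 6.7 × 10^-10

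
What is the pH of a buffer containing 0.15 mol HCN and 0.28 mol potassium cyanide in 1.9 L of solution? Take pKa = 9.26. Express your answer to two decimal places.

pH = 9.53

pH = pKa + log([A⁻]/[HA]) = 9.26 + log(0.28/0.15)
pH = 9.26 + (+0.271) = 9.53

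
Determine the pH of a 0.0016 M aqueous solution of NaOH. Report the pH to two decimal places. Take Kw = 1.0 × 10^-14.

NaOH is a strong base; [OH-] = 0.0016 M.
pOH = -log(0.0016) = 2.80
pH = 14.00 - 2.80 = 11.20

pH = 11.20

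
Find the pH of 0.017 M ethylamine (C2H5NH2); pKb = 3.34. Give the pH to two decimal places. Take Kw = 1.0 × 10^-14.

C2H5NH2 + H2O ⇌ C2H5NH3+ + OH-
Kb = 10^(−3.34) = 4.57 × 10^-4
Let x = [OH-] at equilibrium. Kb = x²/(0.017 − x).
Here C₀/Kb ≈ 37.2, so the small-x approximation fails. Use the quadratic:
x = (−Kb + √(Kb² + 4·Kb·C₀))/2 = 2.57 × 10^-3 M
pOH = −log(2.57 × 10^-3) = 2.59; pH = 14.00 − 2.59 = 11.41

pH = 11.41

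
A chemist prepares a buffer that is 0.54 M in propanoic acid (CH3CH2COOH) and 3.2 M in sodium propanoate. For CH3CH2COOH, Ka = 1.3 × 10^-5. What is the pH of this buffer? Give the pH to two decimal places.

pKa = −log(1.3 × 10^-5) = 4.886
pH = pKa + log([A⁻]/[HA]) = 4.886 + log(3.2/0.54)
pH = 4.886 + (+0.773) = 5.66

pH = 5.66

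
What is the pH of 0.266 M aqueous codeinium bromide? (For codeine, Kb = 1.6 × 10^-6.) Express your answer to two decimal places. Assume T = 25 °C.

C18H22NO3+ is the conjugate acid of the weak base C18H21NO3.
Ka = Kw/Kb = 1.0×10^-14 / 1.6 × 10^-6 = 6.25 × 10^-9
From the ICE table, Ka = [H+]²/(0.266 − [H+]) = 6.25 × 10^-9.
Assume [H+] ≪ 0.266: [H+] ≈ √(6.25 × 10^-9 × 0.266) = 4.08 × 10^-5 M
pH = −log(4.08 × 10^-5) = 4.39

pH = 4.39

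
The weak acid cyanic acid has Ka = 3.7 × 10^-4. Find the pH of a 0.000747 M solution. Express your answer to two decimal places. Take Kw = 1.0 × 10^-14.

pH = 3.43

HOCN ⇌ OCN- + H+
Ka = [H+]²/(0.000747 − [H+]) = 3.7 × 10^-4
The 5% rule fails; solving [H+]² + Ka·[H+] − Ka·C₀ = 0 exactly:
[H+] = (−Ka + √(Ka² + 4·Ka·C₀))/2 = 3.72 × 10^-4 M
pH = −log(3.72 × 10^-4) = 3.43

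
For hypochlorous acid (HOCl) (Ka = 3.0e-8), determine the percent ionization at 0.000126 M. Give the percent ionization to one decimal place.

1.5%

HOCl ⇌ OCl- + H+; let x = [H+] at equilibrium.
x ≈ √(Ka·C₀) = √(3.0 × 10^-8 × 0.000126) = 1.94 × 10^-6 M
% ionization = x/C₀ × 100% = 1.94 × 10^-6/0.000126 × 100% = 1.5%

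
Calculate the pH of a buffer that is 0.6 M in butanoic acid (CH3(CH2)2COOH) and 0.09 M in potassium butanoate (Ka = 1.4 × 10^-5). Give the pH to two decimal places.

pH = 4.03

pKa = −log(1.4 × 10^-5) = 4.854
Using pH = pKa + log([base]/[acid]) with [base]/[acid] = 0.09/0.6:
pH = 4.854 + (-0.824) = 4.03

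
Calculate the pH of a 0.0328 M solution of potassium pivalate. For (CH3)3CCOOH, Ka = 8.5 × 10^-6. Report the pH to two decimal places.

pH = 8.79

(CH3)3CCOO- is the conjugate base of the weak acid (CH3)3CCOOH.
Kb = Kw/Ka = 1.0×10^-14 / 8.5 × 10^-6 = 1.18 × 10^-9
From the ICE table, Kb = [OH-]²/(0.0328 − [OH-]) = 1.18 × 10^-9.
Since Kb ≪ C₀, [OH-] ≈ √(Kb·C₀) = 6.22 × 10^-6 M.
Check: 0.019% ionized — well under 5%, approximation valid.
pOH = −log(6.22 × 10^-6) = 5.21; pH = 14.00 − 5.21 = 8.79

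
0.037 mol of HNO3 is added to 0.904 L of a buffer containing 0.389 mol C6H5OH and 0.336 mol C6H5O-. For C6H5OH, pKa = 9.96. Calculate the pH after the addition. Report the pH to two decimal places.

pH = 9.81

After neutralization: n(C6H5OH) = 0.426 mol, n(C6H5O-) = 0.299 mol.
pH = pKa + log([A⁻]/[HA]) = 9.96 + log(0.299/0.426) = 9.96 -0.154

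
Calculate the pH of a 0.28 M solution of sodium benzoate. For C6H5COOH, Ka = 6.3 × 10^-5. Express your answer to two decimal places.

C6H5COO- is the conjugate base of the weak acid C6H5COOH.
Kb = Kw/Ka = 1.0×10^-14 / 6.3 × 10^-5 = 1.59 × 10^-10
From the ICE table, Kb = x²/(0.28 − x) = 1.59 × 10^-10.
Assume x ≪ 0.28: x ≈ √(1.59 × 10^-10 × 0.28) = 6.67 × 10^-6 M
Check: 0.0024% ionized — well under 5%, approximation valid.
pOH = −log(6.67 × 10^-6) = 5.18; pH = 14.00 − 5.18 = 8.82

pH = 8.82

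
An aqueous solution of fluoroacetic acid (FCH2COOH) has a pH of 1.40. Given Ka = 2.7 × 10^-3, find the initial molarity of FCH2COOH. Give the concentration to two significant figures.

C₀ = 6.3 × 10^-1 M

[H+] = 10^(-1.40) = 3.98 × 10^-2 M = x
Ka = x²/(C₀ − x) ⇒ C₀ = x + x²/Ka
C₀ = 3.98 × 10^-2 + (3.98 × 10^-2)²/(2.7 × 10^-3) = 6.26 × 10^-1 M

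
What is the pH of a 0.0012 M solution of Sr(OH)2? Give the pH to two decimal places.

Sr(OH)2 is a strong base (each formula unit releases 2 OH-); [OH-] = 0.0024 M.
pOH = -log(0.0024) = 2.62
pH = 14.00 - 2.62 = 11.38

pH = 11.38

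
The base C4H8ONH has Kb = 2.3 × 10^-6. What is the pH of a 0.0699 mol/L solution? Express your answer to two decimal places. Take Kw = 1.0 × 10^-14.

C4H8ONH + H2O ⇌ C4H8ONH2+ + OH-
Kb = [OH-]²/(0.0699 − [OH-]) = 2.3 × 10^-6
Neglecting [OH-] in the denominator: [OH-] = √(2.3 × 10^-6 × 0.0699) = 4.01 × 10^-4 M
pOH = 3.40, so pH = 14.00 − pOH = 10.60

pH = 10.60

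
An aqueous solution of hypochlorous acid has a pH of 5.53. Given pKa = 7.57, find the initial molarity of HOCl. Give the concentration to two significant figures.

C₀ = 3.3 × 10^-4 M

[H+] = 10^(-5.53) = 2.95 × 10^-6 M = x
Ka = 10^(−7.57) = 2.69 × 10^-8
Ka = x²/(C₀ − x) ⇒ C₀ = x + x²/Ka
C₀ = 2.95 × 10^-6 + (2.95 × 10^-6)²/(2.69 × 10^-8) = 3.26 × 10^-4 M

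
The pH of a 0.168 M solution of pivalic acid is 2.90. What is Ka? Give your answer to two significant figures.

[H+] = 10^(-2.90) = 1.26 × 10^-3 M
At equilibrium [HA] = 0.168 − 1.26 × 10^-3 = 1.67 × 10^-1 M
Ka = [H+][A-]/[HA] = (1.26 × 10^-3)² / 1.67 × 10^-1 = 9.5 × 10^-6

Ka = 9.5 × 10^-6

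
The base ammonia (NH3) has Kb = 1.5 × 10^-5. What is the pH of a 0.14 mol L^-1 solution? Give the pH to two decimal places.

pH = 11.16

NH3 + H2O ⇌ NH4+ + OH-
Let x = [OH-] at equilibrium. Kb = x²/(0.14 − x).
Neglecting x in the denominator: x = √(1.5 × 10^-5 × 0.14) = 1.45 × 10^-3 M
(x/C₀ = 1% < 5%, so the approximation holds.)
pOH = 2.84, so pH = 14.00 − pOH = 11.16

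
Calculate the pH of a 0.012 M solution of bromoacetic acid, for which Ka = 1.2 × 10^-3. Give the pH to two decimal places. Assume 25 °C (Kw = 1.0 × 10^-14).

pH = 2.49

BrCH2COOH ⇌ BrCH2COO- + H+
From the ICE table, Ka = [H+]²/(0.012 − [H+]) = 1.2 × 10^-3.
Here C₀/Ka ≈ 10, so the small-[H+] approximation fails. Use the quadratic:
[H+] = (−Ka + √(Ka² + 4·Ka·C₀))/2 = 3.24 × 10^-3 M
pH = −log(3.24 × 10^-3) = 2.49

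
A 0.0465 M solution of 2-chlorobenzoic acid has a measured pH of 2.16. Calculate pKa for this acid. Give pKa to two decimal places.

[H+] = 10^(-2.16) = 6.92 × 10^-3 M
At equilibrium [HA] = 0.0465 − 6.92 × 10^-3 = 3.96 × 10^-2 M
Ka = [H+][A-]/[HA] = (6.92 × 10^-3)² / 3.96 × 10^-2 = 1.21 × 10^-3
pKa = -log(1.21 × 10^-3) = 2.92

pKa = 2.92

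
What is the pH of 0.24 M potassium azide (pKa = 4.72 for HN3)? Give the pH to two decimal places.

N3- is the conjugate base of the weak acid HN3.
Ka = 10^(−4.72) = 1.91 × 10^-5
Kb = Kw/Ka = 1.0×10^-14 / 1.91 × 10^-5 = 5.24 × 10^-10
Kb = [OH-]²/(0.24 − [OH-]) = 5.24 × 10^-10
Neglecting [OH-] in the denominator: [OH-] = √(5.24 × 10^-10 × 0.24) = 1.12 × 10^-5 M
pOH = 4.95, so pH = 14.00 − pOH = 9.05

pH = 9.05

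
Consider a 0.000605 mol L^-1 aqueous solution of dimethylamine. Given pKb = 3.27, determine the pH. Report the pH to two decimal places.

pH = 10.56

(CH3)2NH + H2O ⇌ (CH3)2NH2+ + OH-
Kb = 10^(−3.27) = 5.37 × 10^-4
From the ICE table, Kb = x²/(0.000605 − x) = 5.37 × 10^-4.
Here C₀/Kb ≈ 1.13, so the small-x approximation fails. Use the quadratic:
x = [−0.000537 + √(0.000537² + 1.3e-06)]/2 = 3.62 × 10^-4 M
pOH = −log(3.62 × 10^-4) = 3.44; pH = 14.00 − 3.44 = 10.56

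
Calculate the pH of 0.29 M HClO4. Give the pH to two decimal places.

HClO4 is a strong acid and dissociates completely, so [H+] = 0.29 M.
pH = -log(0.29) = 0.54

pH = 0.54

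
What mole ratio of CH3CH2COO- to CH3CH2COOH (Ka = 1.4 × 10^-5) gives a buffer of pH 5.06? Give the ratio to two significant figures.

pKa = -log(1.4 × 10^-5) = 4.854
pH = pKa + log(r) ⇒ log(r) = 5.06 − 4.854 = +0.206
r = [CH3CH2COO-]/[CH3CH2COOH] = 10^(+0.206) = 1.61

ratio = 1.6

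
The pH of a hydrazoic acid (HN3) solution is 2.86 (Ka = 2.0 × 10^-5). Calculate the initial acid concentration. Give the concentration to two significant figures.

C₀ = 9.7 × 10^-2 M

[H+] = 10^(-2.86) = 1.38 × 10^-3 M = x
Ka = x²/(C₀ − x) ⇒ C₀ = x + x²/Ka
C₀ = 1.38 × 10^-3 + (1.38 × 10^-3)²/(2.0 × 10^-5) = 9.66 × 10^-2 M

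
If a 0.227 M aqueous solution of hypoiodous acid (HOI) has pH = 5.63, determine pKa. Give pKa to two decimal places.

pKa = 10.62

[H+] = 10^(-5.63) = 2.34 × 10^-6 M
At equilibrium [HA] = 0.227 − 2.34 × 10^-6 = 2.27 × 10^-1 M
Ka = [H+][A-]/[HA] = (2.34 × 10^-6)² / 2.27 × 10^-1 = 2.41 × 10^-11
pKa = -log(2.41 × 10^-11) = 10.62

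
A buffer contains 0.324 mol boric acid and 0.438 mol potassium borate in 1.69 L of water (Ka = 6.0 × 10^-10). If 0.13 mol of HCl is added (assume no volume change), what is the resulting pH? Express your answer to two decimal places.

After neutralization: n(B(OH)3) = 0.454 mol, n(B(OH)4-) = 0.308 mol.
pKa = −log(6.0 × 10^-10) = 9.222
pH = pKa + log([A⁻]/[HA]) = 9.222 + log(0.308/0.454) = 9.222 -0.169

pH = 9.05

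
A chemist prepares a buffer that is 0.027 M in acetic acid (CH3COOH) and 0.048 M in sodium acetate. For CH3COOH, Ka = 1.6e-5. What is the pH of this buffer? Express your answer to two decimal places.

pH = 5.05

pKa = −log(1.6 × 10^-5) = 4.796
Henderson–Hasselbalch: pH = pKa + log([CH3COO-]/[CH3COOH]) = 4.796 + log(0.048/0.027)
pH = 4.796 + (+0.250) = 5.05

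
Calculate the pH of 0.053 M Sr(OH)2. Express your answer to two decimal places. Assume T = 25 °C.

pH = 13.03

Sr(OH)2 is a strong base (each formula unit releases 2 OH-); [OH-] = 0.106 M.
pOH = -log(0.106) = 0.97
pH = 14.00 - 0.97 = 13.03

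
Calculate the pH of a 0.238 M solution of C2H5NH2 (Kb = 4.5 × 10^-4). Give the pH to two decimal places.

pH = 12.01

C2H5NH2 + H2O ⇌ C2H5NH3+ + OH-
Kb = [OH-]²/(0.238 − [OH-]) = 4.5 × 10^-4
Since Kb ≪ C₀, [OH-] ≈ √(Kb·C₀) = 1.03 × 10^-2 M.
([OH-]/C₀ = 4.3% < 5%, so the approximation holds.)
pOH = 1.99, so pH = 14.00 − pOH = 12.01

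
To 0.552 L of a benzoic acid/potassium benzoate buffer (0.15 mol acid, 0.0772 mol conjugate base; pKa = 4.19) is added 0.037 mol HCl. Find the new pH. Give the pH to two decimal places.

pH = 3.52

After neutralization: n(C6H5COOH) = 0.187 mol, n(C6H5COO-) = 0.0402 mol.
pH = pKa + log(n_C6H5COO-/n_C6H5COOH) = 4.19 + log(0.0402/0.187) = 4.19 + (-0.668)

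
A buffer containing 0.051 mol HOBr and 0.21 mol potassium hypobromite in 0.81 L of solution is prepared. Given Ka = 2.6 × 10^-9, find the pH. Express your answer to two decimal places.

pKa = −log(2.6 × 10^-9) = 8.585
Using pH = pKa + log([base]/[acid]) with [base]/[acid] = 0.21/0.051:
pH = 8.585 + (+0.615) = 9.20

pH = 9.20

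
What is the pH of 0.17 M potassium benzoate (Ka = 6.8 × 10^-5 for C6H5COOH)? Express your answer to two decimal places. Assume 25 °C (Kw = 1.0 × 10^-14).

pH = 8.70

C6H5COO- is the conjugate base of the weak acid C6H5COOH.
Kb = Kw/Ka = 1.0×10^-14 / 6.8 × 10^-5 = 1.47 × 10^-10
From the ICE table, Kb = [OH-]²/(0.17 − [OH-]) = 1.47 × 10^-10.
Since Kb ≪ C₀, [OH-] ≈ √(Kb·C₀) = 5.00 × 10^-6 M.
pOH = 5.30, so pH = 14.00 − pOH = 8.70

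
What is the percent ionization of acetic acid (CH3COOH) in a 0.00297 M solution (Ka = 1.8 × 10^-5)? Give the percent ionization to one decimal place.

7.5%

CH3COOH ⇌ CH3COO- + H+; let x = [H+] at equilibrium.
Ka = x²/(C₀ − x); solving the quadratic gives x = 2.22 × 10^-4 M.
% ionization = x/C₀ × 100% = 2.22 × 10^-4/0.00297 × 100% = 7.5%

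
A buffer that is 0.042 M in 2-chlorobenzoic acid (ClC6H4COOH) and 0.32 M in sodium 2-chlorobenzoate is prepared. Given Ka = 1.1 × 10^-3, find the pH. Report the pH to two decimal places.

pKa = −log(1.1 × 10^-3) = 2.959
Using pH = pKa + log([base]/[acid]) with [base]/[acid] = 0.32/0.042:
pH = 2.959 + (+0.882) = 3.84

pH = 3.84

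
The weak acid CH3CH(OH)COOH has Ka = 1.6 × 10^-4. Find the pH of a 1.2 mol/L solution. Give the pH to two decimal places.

CH3CH(OH)COOH ⇌ CH3CH(OH)COO- + H+
From the ICE table, Ka = x²/(1.2 − x) = 1.6 × 10^-4.
Neglecting x in the denominator: x = √(1.6 × 10^-4 × 1.2) = 1.39 × 10^-2 M
Check: 1.2% ionized — well under 5%, approximation valid.
pH = −log[H+] = −log(1.39 × 10^-2) = 1.86

pH = 1.86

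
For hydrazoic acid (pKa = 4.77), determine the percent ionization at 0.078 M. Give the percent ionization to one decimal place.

HN3 ⇌ N3- + H+; let x = [H+] at equilibrium.
Ka = 10^(−4.77) = 1.70 × 10^-5
x ≈ √(Ka·C₀) = √(1.70 × 10^-5 × 0.078) = 1.15 × 10^-3 M
Fraction ionized = 1.15 × 10^-3 / 0.078 = 0.0147 → 1.5%

1.5%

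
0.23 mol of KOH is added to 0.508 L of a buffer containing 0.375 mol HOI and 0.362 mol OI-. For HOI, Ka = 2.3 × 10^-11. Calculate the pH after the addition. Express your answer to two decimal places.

pH = 11.25

After neutralization: n(HOI) = 0.145 mol, n(OI-) = 0.592 mol.
pKa = −log(2.3 × 10^-11) = 10.638
Henderson–Hasselbalch with mole ratio 0.592/0.145: pH = 10.638 + (+0.611)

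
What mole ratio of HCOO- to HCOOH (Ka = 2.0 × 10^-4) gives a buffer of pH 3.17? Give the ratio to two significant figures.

ratio = 0.30

pKa = -log(2.0 × 10^-4) = 3.699
pH = pKa + log(r) ⇒ log(r) = 3.17 − 3.699 = -0.529
r = [HCOO-]/[HCOOH] = 10^(-0.529) = 0.296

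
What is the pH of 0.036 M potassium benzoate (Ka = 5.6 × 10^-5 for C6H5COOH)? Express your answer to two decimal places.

pH = 8.40

C6H5COO- is the conjugate base of the weak acid C6H5COOH.
Kb = Kw/Ka = 1.0×10^-14 / 5.6 × 10^-5 = 1.79 × 10^-10
Kb = [OH-]²/(0.036 − [OH-]) = 1.79 × 10^-10
Assume [OH-] ≪ 0.036: [OH-] ≈ √(1.79 × 10^-10 × 0.036) = 2.54 × 10^-6 M
([OH-]/C₀ = 0.0071% < 5%, so the approximation holds.)
pOH = −log(2.54 × 10^-6) = 5.60; pH = 14.00 − 5.60 = 8.40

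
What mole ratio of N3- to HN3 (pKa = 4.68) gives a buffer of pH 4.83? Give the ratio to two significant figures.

pH = pKa + log(r) ⇒ log(r) = 4.83 − 4.68 = +0.15
r = [N3-]/[HN3] = 10^(+0.15) = 1.41

ratio = 1.4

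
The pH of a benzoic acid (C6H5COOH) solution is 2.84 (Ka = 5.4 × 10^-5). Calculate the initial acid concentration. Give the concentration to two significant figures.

[H+] = 10^(-2.84) = 1.45 × 10^-3 M = x
Ka = x²/(C₀ − x) ⇒ C₀ = x + x²/Ka
C₀ = 1.45 × 10^-3 + (1.45 × 10^-3)²/(5.4 × 10^-5) = 4.04 × 10^-2 M

C₀ = 4.0 × 10^-2 M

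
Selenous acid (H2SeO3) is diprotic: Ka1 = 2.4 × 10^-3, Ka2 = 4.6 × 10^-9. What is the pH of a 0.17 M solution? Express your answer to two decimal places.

Since Ka1 ≫ Ka2, the first ionization dominates [H+].
Ka1 = x²/(0.17 − x) = 2.4 × 10^-3
Solving the quadratic: x = (−Ka1 + √(Ka1² + 4·Ka1·C₀))/2 = 1.90 × 10^-2 M
pH = −log(1.90 × 10^-2) = 1.72

pH = 1.72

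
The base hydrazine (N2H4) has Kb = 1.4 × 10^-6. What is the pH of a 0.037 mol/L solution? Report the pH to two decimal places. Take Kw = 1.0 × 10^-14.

N2H4 + H2O ⇌ N2H5+ + OH-
From the ICE table, Kb = x²/(0.037 − x) = 1.4 × 10^-6.
Neglecting x in the denominator: x = √(1.4 × 10^-6 × 0.037) = 2.28 × 10^-4 M
(x/C₀ = 0.62% < 5%, so the approximation holds.)
pOH = 3.64, so pH = 14.00 − pOH = 10.36

pH = 10.36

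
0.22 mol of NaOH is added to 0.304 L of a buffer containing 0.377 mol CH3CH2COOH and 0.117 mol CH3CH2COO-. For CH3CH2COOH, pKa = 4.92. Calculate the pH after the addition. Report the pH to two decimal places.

pH = 5.25

OH- converts CH3CH2COOH to CH3CH2COO-: CH3CH2COOH → 0.157 mol, CH3CH2COO- → 0.337 mol.
pH = pKa + log(n_CH3CH2COO-/n_CH3CH2COOH) = 4.92 + log(0.337/0.157) = 4.92 + (+0.332)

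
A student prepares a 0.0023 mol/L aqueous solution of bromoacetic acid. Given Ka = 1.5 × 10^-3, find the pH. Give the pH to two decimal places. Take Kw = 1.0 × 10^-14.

BrCH2COOH ⇌ BrCH2COO- + H+
From the ICE table, Ka = [H+]²/(0.0023 − [H+]) = 1.5 × 10^-3.
[H+] is not negligible relative to C₀; solve [H+]² + 0.0015·[H+] − 3.45e-06 = 0.
[H+] = (−Ka + √(Ka² + 4·Ka·C₀))/2 = 1.25 × 10^-3 M
pH = −log[H+] = −log(1.25 × 10^-3) = 2.90

pH = 2.90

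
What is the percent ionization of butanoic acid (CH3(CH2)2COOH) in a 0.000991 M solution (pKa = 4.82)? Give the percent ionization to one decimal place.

11.6%

CH3(CH2)2COOH ⇌ CH3(CH2)2COO- + H+; let x = [H+] at equilibrium.
Ka = 10^(−4.82) = 1.51 × 10^-5
Ka = x²/(C₀ − x); solving the quadratic gives x = 1.15 × 10^-4 M.
% ionization = x/C₀ × 100% = 1.15 × 10^-4/0.000991 × 100% = 11.6%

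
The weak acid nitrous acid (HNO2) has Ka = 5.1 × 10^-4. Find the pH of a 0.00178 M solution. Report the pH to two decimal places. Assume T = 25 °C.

pH = 3.14

HNO2 ⇌ NO2- + H+
From the ICE table, Ka = x²/(0.00178 − x) = 5.1 × 10^-4.
Here C₀/Ka ≈ 3.49, so the small-x approximation fails. Use the quadratic:
x = [−0.00051 + √(0.00051² + 3.63e-06)]/2 = 7.31 × 10^-4 M
pH = −log[H+] = −log(7.31 × 10^-4) = 3.14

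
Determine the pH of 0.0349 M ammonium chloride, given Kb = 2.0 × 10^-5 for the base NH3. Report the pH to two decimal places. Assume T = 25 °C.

NH4+ is the conjugate acid of the weak base NH3.
Ka = Kw/Kb = 1.0×10^-14 / 2.0 × 10^-5 = 5.00 × 10^-10
Let x = [H+] at equilibrium. Ka = x²/(0.0349 − x).
Neglecting x in the denominator: x = √(5.00 × 10^-10 × 0.0349) = 4.18 × 10^-6 M
Check: 0.012% ionized — well under 5%, approximation valid.
pH = −log(4.18 × 10^-6) = 5.38

pH = 5.38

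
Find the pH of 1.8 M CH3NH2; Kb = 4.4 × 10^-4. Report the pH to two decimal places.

CH3NH2 + H2O ⇌ CH3NH3+ + OH-
Let x = [OH-] at equilibrium. Kb = x²/(1.8 − x).
Neglecting x in the denominator: x = √(4.4 × 10^-4 × 1.8) = 2.81 × 10^-2 M
Check: 1.6% ionized — well under 5%, approximation valid.
pOH = 1.55, so pH = 14.00 − pOH = 12.45

pH = 12.45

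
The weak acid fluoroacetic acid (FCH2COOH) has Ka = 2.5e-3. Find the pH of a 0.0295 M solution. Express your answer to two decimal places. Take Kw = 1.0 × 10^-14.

FCH2COOH ⇌ FCH2COO- + H+
Ka = [H+]²/(0.0295 − [H+]) = 2.5 × 10^-3
Here C₀/Ka ≈ 11.8, so the small-[H+] approximation fails. Use the quadratic:
[H+] = (−Ka + √(Ka² + 4·Ka·C₀))/2 = 7.43 × 10^-3 M
pH = −log[H+] = −log(7.43 × 10^-3) = 2.13

pH = 2.13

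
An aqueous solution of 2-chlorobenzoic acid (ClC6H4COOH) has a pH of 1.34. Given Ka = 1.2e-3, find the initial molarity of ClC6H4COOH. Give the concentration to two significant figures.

C₀ = 1.8 M

[H+] = 10^(-1.34) = 4.57 × 10^-2 M = x
Ka = x²/(C₀ − x) ⇒ C₀ = x + x²/Ka
C₀ = 4.57 × 10^-2 + (4.57 × 10^-2)²/(1.2 × 10^-3) = 1.79 M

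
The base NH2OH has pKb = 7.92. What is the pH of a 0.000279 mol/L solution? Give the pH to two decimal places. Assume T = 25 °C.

NH2OH + H2O ⇌ NH3OH+ + OH-
Kb = 10^(−7.92) = 1.20 × 10^-8
Kb = x²/(0.000279 − x) = 1.20 × 10^-8
Assume x ≪ 0.000279: x ≈ √(1.20 × 10^-8 × 0.000279) = 1.83 × 10^-6 M
Check: 0.66% ionized — well under 5%, approximation valid.
pOH = −log(1.83 × 10^-6) = 5.74; pH = 14.00 − 5.74 = 8.26

pH = 8.26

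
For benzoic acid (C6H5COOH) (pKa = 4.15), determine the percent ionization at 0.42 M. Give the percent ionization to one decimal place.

C6H5COOH ⇌ C6H5COO- + H+; let x = [H+] at equilibrium.
Ka = 10^(−4.15) = 7.08 × 10^-5
x ≈ √(Ka·C₀) = √(7.08 × 10^-5 × 0.42) = 5.45 × 10^-3 M
% ionization = x/C₀ × 100% = 5.45 × 10^-3/0.42 × 100% = 1.3%

1.3%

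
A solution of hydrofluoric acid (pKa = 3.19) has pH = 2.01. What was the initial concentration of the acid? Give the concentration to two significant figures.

[H+] = 10^(-2.01) = 9.77 × 10^-3 M = x
Ka = 10^(−3.19) = 6.46 × 10^-4
Ka = x²/(C₀ − x) ⇒ C₀ = x + x²/Ka
C₀ = 9.77 × 10^-3 + (9.77 × 10^-3)²/(6.46 × 10^-4) = 1.58 × 10^-1 M

C₀ = 1.6 × 10^-1 M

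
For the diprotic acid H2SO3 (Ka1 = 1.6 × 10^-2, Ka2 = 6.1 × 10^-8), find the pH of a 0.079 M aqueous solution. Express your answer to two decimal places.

pH = 1.55

Since Ka1 ≫ Ka2, the first ionization dominates [H+].
Ka1 = x²/(0.079 − x) = 1.6 × 10^-2
Solving the quadratic: x = (−Ka1 + √(Ka1² + 4·Ka1·C₀))/2 = 2.84 × 10^-2 M
pH = −log(2.84 × 10^-2) = 1.55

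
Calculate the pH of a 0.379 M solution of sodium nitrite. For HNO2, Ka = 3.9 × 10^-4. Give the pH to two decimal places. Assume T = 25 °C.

pH = 8.49

NO2- is the conjugate base of the weak acid HNO2.
Kb = Kw/Ka = 1.0×10^-14 / 3.9 × 10^-4 = 2.56 × 10^-11
From the ICE table, Kb = x²/(0.379 − x) = 2.56 × 10^-11.
Assume x ≪ 0.379: x ≈ √(2.56 × 10^-11 × 0.379) = 3.11 × 10^-6 M
Check: 0.00082% ionized — well under 5%, approximation valid.
pOH = −log(3.11 × 10^-6) = 5.51; pH = 14.00 − 5.51 = 8.49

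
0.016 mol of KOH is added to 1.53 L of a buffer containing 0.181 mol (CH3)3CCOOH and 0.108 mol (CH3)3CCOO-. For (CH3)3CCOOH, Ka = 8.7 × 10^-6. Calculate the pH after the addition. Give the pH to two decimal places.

OH- converts (CH3)3CCOOH to (CH3)3CCOO-: (CH3)3CCOOH → 0.165 mol, (CH3)3CCOO- → 0.124 mol.
pKa = −log(8.7 × 10^-6) = 5.060
pH = pKa + log([A⁻]/[HA]) = 5.060 + log(0.124/0.165) = 5.060 -0.124

pH = 4.94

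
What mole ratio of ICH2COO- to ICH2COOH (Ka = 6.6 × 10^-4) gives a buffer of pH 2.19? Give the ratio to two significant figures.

pKa = -log(6.6 × 10^-4) = 3.180
pH = pKa + log(r) ⇒ log(r) = 2.19 − 3.180 = -0.990
r = [ICH2COO-]/[ICH2COOH] = 10^(-0.990) = 0.102

ratio = 0.10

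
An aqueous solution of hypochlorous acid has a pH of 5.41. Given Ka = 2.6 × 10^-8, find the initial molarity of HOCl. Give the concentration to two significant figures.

C₀ = 5.9 × 10^-4 M

[H+] = 10^(-5.41) = 3.89 × 10^-6 M = x
Ka = x²/(C₀ − x) ⇒ C₀ = x + x²/Ka
C₀ = 3.89 × 10^-6 + (3.89 × 10^-6)²/(2.6 × 10^-8) = 5.86 × 10^-4 M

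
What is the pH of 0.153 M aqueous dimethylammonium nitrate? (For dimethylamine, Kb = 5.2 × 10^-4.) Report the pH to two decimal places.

pH = 5.77

(CH3)2NH2+ is the conjugate acid of the weak base (CH3)2NH.
Ka = Kw/Kb = 1.0×10^-14 / 5.2 × 10^-4 = 1.92 × 10^-11
From the ICE table, Ka = x²/(0.153 − x) = 1.92 × 10^-11.
Neglecting x in the denominator: x = √(1.92 × 10^-11 × 0.153) = 1.71 × 10^-6 M
pH = −log[H+] = −log(1.71 × 10^-6) = 5.77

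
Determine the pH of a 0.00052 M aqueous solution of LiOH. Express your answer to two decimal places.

pH = 10.72

LiOH is a strong base; [OH-] = 0.00052 M.
pOH = -log(0.00052) = 3.28
pH = 14.00 - 3.28 = 10.72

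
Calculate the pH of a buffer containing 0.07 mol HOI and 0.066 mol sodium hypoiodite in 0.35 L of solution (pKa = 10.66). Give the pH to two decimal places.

pH = pKa + log([A⁻]/[HA]) = 10.66 + log(0.066/0.07)
pH = 10.66 + (-0.026) = 10.63

pH = 10.63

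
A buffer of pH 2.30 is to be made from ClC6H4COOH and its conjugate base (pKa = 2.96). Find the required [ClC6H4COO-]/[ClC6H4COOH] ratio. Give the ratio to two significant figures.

pH = pKa + log(r) ⇒ log(r) = 2.30 − 2.96 = -0.66
r = [ClC6H4COO-]/[ClC6H4COOH] = 10^(-0.66) = 0.219

ratio = 0.22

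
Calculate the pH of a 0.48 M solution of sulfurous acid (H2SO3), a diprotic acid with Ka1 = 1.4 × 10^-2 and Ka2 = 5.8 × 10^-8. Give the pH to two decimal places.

pH = 1.12

Ka1 ≫ Ka2, so treat the first dissociation as the only significant source of H+.
Ka1 = x²/(0.48 − x) = 1.4 × 10^-2
Solving the quadratic: x = (−Ka1 + √(Ka1² + 4·Ka1·C₀))/2 = 7.53 × 10^-2 M
pH = −log(7.53 × 10^-2) = 1.12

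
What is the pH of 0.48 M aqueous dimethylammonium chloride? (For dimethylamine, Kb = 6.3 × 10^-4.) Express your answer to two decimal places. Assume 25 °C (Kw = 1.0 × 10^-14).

pH = 5.56

(CH3)2NH2+ is the conjugate acid of the weak base (CH3)2NH.
Ka = Kw/Kb = 1.0×10^-14 / 6.3 × 10^-4 = 1.59 × 10^-11
Ka = [H+]²/(0.48 − [H+]) = 1.59 × 10^-11
Neglecting [H+] in the denominator: [H+] = √(1.59 × 10^-11 × 0.48) = 2.76 × 10^-6 M
Check: 0.00058% ionized — well under 5%, approximation valid.
pH = −log[H+] = −log(2.76 × 10^-6) = 5.56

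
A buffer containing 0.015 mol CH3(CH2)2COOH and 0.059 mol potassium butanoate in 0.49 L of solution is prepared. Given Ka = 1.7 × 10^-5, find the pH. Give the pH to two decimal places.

pKa = −log(1.7 × 10^-5) = 4.770
Using pH = pKa + log([base]/[acid]) with [base]/[acid] = 0.059/0.015:
pH = 4.770 + (+0.595) = 5.36

pH = 5.36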